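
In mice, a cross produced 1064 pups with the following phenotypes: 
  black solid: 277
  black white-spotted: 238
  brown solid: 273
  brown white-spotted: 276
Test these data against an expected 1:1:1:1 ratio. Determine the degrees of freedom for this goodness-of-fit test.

A goodness-of-fit test with 4 phenotype classes has df = 4 − 1 = 3.

3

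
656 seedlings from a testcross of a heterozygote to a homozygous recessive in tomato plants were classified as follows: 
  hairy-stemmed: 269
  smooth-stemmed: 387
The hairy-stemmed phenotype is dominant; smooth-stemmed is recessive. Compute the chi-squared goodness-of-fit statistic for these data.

21.226

A testcross of a heterozygote (Aa × aa) gives a 1:1 phenotypic ratio.
Expected counts for N = 656 under a 1:1 ratio (total parts = 2):
  hairy-stemmed: 656 × 1/2 = 328
  smooth-stemmed: 656 × 1/2 = 328
χ² = Σ (O − E)² / E
  hairy-stemmed: (269 − 328)² / 328 = 10.6128
  smooth-stemmed: (387 − 328)² / 328 = 10.6128
χ² = 10.6128 + 10.6128 = 21.2256 ≈ 21.226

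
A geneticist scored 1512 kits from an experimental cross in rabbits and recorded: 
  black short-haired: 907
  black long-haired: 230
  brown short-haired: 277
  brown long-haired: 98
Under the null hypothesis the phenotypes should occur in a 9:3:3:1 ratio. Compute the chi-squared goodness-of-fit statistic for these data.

Expected counts for N = 1512 under a 9:3:3:1 ratio (total parts = 16):
  black short-haired: 1512 × 9/16 = 850.5
  black long-haired: 1512 × 3/16 = 283.5
  brown short-haired: 1512 × 3/16 = 283.5
  brown long-haired: 1512 × 1/16 = 94.5
χ² = Σ (O − E)² / E
  black short-haired: (907 − 850.5)² / 850.5 = 3.7534
  black long-haired: (230 − 283.5)² / 283.5 = 10.0961
  brown short-haired: (277 − 283.5)² / 283.5 = 0.1490
  brown long-haired: (98 − 94.5)² / 94.5 = 0.1296
χ² = 3.7534 + 10.0961 + 0.1490 + 0.1296 = 14.1281 ≈ 14.128

14.128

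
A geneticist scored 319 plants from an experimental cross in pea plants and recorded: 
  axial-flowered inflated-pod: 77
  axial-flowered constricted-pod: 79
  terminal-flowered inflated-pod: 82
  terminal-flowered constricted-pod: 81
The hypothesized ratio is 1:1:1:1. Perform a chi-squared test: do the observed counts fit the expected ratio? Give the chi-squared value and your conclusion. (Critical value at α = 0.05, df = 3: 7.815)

Expected counts for N = 319 under a 1:1:1:1 ratio (total parts = 4):
  axial-flowered inflated-pod: 319 × 1/4 = 79.75
  axial-flowered constricted-pod: 319 × 1/4 = 79.75
  terminal-flowered inflated-pod: 319 × 1/4 = 79.75
  terminal-flowered constricted-pod: 319 × 1/4 = 79.75
χ² = Σ (O − E)² / E
  axial-flowered inflated-pod: (77 − 79.75)² / 79.75 = 0.0948
  axial-flowered constricted-pod: (79 − 79.75)² / 79.75 = 0.0071
  terminal-flowered inflated-pod: (82 − 79.75)² / 79.75 = 0.0635
  terminal-flowered constricted-pod: (81 − 79.75)² / 79.75 = 0.0196
χ² = 0.0948 + 0.0071 + 0.0635 + 0.0196 = 0.185
Degrees of freedom = 4 − 1 = 3; critical value at α = 0.05 is 7.815.
Since 0.185 < 7.815, we fail to reject the null hypothesis — the data are consistent with the 1:1:1:1 ratio.

0.185; consistent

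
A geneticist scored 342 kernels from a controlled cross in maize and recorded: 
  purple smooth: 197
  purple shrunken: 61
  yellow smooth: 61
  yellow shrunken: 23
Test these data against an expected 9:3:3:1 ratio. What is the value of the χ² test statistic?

Total ratio parts = 16. Expected numbers out of 342:
  purple smooth: 342 × 9/16 = 192.375
  purple shrunken: 342 × 3/16 = 64.125
  yellow smooth: 342 × 3/16 = 64.125
  yellow shrunken: 342 × 1/16 = 21.375
χ² = Σ (O − E)² / E
  purple smooth: (197 − 192.375)² / 192.375 = 0.1112
  purple shrunken: (61 − 64.125)² / 64.125 = 0.1523
  yellow smooth: (61 − 64.125)² / 64.125 = 0.1523
  yellow shrunken: (23 − 21.375)² / 21.375 = 0.1235
χ² = 0.1112 + 0.1523 + 0.1523 + 0.1235 = 0.5393 ≈ 0.539

0.539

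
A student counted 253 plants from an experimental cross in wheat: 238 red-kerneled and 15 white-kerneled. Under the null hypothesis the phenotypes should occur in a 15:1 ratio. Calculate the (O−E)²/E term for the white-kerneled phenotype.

0.042

Expected counts for N = 253 under a 15:1 ratio (total parts = 16):
  red-kerneled: 253 × 15/16 = 237.1875
  white-kerneled: 253 × 1/16 = 15.8125
Contribution of white-kerneled: (15 − 15.8125)² / 15.8125 = 0.0417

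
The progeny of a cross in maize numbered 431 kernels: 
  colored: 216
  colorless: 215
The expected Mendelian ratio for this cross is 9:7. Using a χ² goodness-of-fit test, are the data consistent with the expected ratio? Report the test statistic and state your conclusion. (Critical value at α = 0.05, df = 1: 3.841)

The 9:7 ratio has 16 parts, so with N = 431 the expected counts are:
  colored: 431 × 9/16 = 242.4375
  colorless: 431 × 7/16 = 188.5625
χ² = Σ (O − E)² / E
  colored: (216 − 242.4375)² / 242.4375 = 2.8830
  colorless: (215 − 188.5625)² / 188.5625 = 3.7067
χ² = 2.8830 + 3.7067 = 6.5897 ≈ 6.590
Degrees of freedom = 2 − 1 = 1; critical value at α = 0.05 is 3.841.
Since 6.590 > 3.841, we reject the null hypothesis — the data do not fit the 9:7 ratio.

6.590; not consistent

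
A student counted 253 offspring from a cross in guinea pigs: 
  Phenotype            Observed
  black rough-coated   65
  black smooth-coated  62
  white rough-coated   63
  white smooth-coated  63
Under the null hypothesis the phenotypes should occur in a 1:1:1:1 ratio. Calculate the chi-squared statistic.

The 1:1:1:1 ratio has 4 parts, so with N = 253 the expected counts are:
  black rough-coated: 253 × 1/4 = 63.25
  black smooth-coated: 253 × 1/4 = 63.25
  white rough-coated: 253 × 1/4 = 63.25
  white smooth-coated: 253 × 1/4 = 63.25
χ² = Σ (O − E)² / E
  black rough-coated: (65 − 63.25)² / 63.25 = 0.0484
  black smooth-coated: (62 − 63.25)² / 63.25 = 0.0247
  white rough-coated: (63 − 63.25)² / 63.25 = 0.0010
  white smooth-coated: (63 − 63.25)² / 63.25 = 0.0010
χ² = 0.0484 + 0.0247 + 0.0010 + 0.0010 = 0.0751 ≈ 0.075

0.075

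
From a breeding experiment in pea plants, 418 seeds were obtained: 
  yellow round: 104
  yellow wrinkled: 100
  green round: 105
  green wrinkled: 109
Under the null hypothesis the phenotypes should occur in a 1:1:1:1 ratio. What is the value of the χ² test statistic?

0.392

Expected counts for N = 418 under a 1:1:1:1 ratio (total parts = 4):
  yellow round: 418 × 1/4 = 104.5
  yellow wrinkled: 418 × 1/4 = 104.5
  green round: 418 × 1/4 = 104.5
  green wrinkled: 418 × 1/4 = 104.5
χ² = Σ (O − E)² / E
  yellow round: (104 − 104.5)² / 104.5 = 0.0024
  yellow wrinkled: (100 − 104.5)² / 104.5 = 0.1938
  green round: (105 − 104.5)² / 104.5 = 0.0024
  green wrinkled: (109 − 104.5)² / 104.5 = 0.1938
χ² = 0.0024 + 0.1938 + 0.0024 + 0.1938 = 0.3924 ≈ 0.392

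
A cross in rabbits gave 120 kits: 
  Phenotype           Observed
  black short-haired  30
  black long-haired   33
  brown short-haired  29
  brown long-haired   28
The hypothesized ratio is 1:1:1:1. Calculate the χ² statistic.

Under the 1:1:1:1 hypothesis (Σ ratio = 4, N = 120):
  black short-haired: 120 × 1/4 = 30
  black long-haired: 120 × 1/4 = 30
  brown short-haired: 120 × 1/4 = 30
  brown long-haired: 120 × 1/4 = 30
χ² = Σ (O − E)² / E
  black short-haired: (30 − 30)² / 30 = 0.0000
  black long-haired: (33 − 30)² / 30 = 0.3000
  brown short-haired: (29 − 30)² / 30 = 0.0333
  brown long-haired: (28 − 30)² / 30 = 0.1333
χ² = 0.0000 + 0.3000 + 0.0333 + 0.1333 = 0.4666 ≈ 0.467

0.467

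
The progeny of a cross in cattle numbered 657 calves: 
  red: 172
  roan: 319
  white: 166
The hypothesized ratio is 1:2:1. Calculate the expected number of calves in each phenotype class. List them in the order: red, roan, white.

164.25, 328.5, 164.25

Expected counts for N = 657 under a 1:2:1 ratio (total parts = 4):
  red: 657 × 1/4 = 164.25
  roan: 657 × 2/4 = 328.5
  white: 657 × 1/4 = 164.25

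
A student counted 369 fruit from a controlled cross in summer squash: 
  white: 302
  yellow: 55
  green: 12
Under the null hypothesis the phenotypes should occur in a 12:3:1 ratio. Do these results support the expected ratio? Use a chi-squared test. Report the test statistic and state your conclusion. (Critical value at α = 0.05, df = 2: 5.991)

Under the 12:3:1 hypothesis (Σ ratio = 16, N = 369):
  white: 369 × 12/16 = 276.75
  yellow: 369 × 3/16 = 69.1875
  green: 369 × 1/16 = 23.0625
χ² = Σ (O − E)² / E
  white: (302 − 276.75)² / 276.75 = 2.3037
  yellow: (55 − 69.1875)² / 69.1875 = 2.9093
  green: (12 − 23.0625)² / 23.0625 = 5.3064
χ² = 2.3037 + 2.9093 + 5.3064 = 10.5194 ≈ 10.519
Degrees of freedom = 3 − 1 = 2; critical value at α = 0.05 is 5.991.
Since 10.519 > 5.991, we reject the null hypothesis — the data do not fit the 12:3:1 ratio.

10.519; not consistent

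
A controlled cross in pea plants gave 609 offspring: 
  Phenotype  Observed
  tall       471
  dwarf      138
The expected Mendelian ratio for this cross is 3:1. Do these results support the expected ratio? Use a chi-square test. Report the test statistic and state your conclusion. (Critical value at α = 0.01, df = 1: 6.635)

1.778; consistent

The 3:1 ratio has 4 parts, so with N = 609 the expected counts are:
  tall: 609 × 3/4 = 456.75
  dwarf: 609 × 1/4 = 152.25
χ² = Σ (O − E)² / E
  tall: (471 − 456.75)² / 456.75 = 0.4446
  dwarf: (138 − 152.25)² / 152.25 = 1.3337
χ² = 0.4446 + 1.3337 = 1.7783 ≈ 1.778
Degrees of freedom = 2 − 1 = 1; critical value at α = 0.01 is 6.635.
Since 1.778 < 6.635, we fail to reject the null hypothesis — the data are consistent with the 3:1 ratio.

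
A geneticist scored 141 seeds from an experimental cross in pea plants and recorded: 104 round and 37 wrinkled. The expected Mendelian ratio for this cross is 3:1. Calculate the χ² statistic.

0.116

Expected counts for N = 141 under a 3:1 ratio (total parts = 4):
  round: 141 × 3/4 = 105.75
  wrinkled: 141 × 1/4 = 35.25
χ² = Σ (O − E)² / E
  round: (104 − 105.75)² / 105.75 = 0.0290
  wrinkled: (37 − 35.25)² / 35.25 = 0.0869
χ² = 0.0290 + 0.0869 = 0.1159 ≈ 0.116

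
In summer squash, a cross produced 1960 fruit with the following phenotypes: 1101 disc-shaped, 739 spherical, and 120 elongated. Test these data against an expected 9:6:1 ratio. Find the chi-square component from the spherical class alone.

0.022

Under the 9:6:1 hypothesis (Σ ratio = 16, N = 1960):
  disc-shaped: 1960 × 9/16 = 1102.5
  spherical: 1960 × 6/16 = 735
  elongated: 1960 × 1/16 = 122.5
Contribution of spherical: (739 − 735)² / 735 = 0.0218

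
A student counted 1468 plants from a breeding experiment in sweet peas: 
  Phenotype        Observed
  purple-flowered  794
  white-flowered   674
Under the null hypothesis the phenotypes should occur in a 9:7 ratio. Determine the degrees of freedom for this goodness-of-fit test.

A goodness-of-fit test with 2 phenotype classes has df = 2 − 1 = 1.

1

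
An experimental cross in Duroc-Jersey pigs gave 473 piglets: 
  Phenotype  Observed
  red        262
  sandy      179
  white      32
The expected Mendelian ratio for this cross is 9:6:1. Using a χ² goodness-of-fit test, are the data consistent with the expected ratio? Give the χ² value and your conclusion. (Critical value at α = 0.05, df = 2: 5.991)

The 9:6:1 ratio has 16 parts, so with N = 473 the expected counts are:
  red: 473 × 9/16 = 266.0625
  sandy: 473 × 6/16 = 177.375
  white: 473 × 1/16 = 29.5625
χ² = Σ (O − E)² / E
  red: (262 − 266.0625)² / 266.0625 = 0.0620
  sandy: (179 − 177.375)² / 177.375 = 0.0149
  white: (32 − 29.5625)² / 29.5625 = 0.2010
χ² = 0.0620 + 0.0149 + 0.2010 = 0.2779 ≈ 0.278
Degrees of freedom = 3 − 1 = 2; critical value at α = 0.05 is 5.991.
Since 0.278 < 5.991, we fail to reject the null hypothesis — the data are consistent with the 9:6:1 ratio.

0.278; consistent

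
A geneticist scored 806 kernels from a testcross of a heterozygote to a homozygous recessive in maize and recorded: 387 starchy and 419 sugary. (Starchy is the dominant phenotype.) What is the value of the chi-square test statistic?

1.270

A testcross of a heterozygote (Aa × aa) gives a 1:1 phenotypic ratio.
Under the 1:1 hypothesis (Σ ratio = 2, N = 806):
  starchy: 806 × 1/2 = 403
  sugary: 806 × 1/2 = 403
χ² = Σ (O − E)² / E
  starchy: (387 − 403)² / 403 = 0.6352
  sugary: (419 − 403)² / 403 = 0.6352
χ² = 0.6352 + 0.6352 = 1.2704 ≈ 1.270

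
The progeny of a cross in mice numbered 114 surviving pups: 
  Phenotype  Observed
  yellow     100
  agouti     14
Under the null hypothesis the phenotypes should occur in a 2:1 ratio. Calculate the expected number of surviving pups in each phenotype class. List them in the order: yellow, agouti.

Under the 2:1 hypothesis (Σ ratio = 3, N = 114):
  yellow: 114 × 2/3 = 76
  agouti: 114 × 1/3 = 38

76, 38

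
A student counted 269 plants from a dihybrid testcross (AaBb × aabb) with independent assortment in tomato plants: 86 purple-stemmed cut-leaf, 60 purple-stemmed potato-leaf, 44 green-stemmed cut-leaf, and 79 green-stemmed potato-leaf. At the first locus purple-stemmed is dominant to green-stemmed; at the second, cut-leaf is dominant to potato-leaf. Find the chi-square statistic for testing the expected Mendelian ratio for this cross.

A dihybrid testcross with independent assortment gives a 1:1:1:1 ratio.
Total ratio parts = 4. Expected numbers out of 269:
  purple-stemmed cut-leaf: 269 × 1/4 = 67.25
  purple-stemmed potato-leaf: 269 × 1/4 = 67.25
  green-stemmed cut-leaf: 269 × 1/4 = 67.25
  green-stemmed potato-leaf: 269 × 1/4 = 67.25
χ² = Σ (O − E)² / E
  purple-stemmed cut-leaf: (86 − 67.25)² / 67.25 = 5.2277
  purple-stemmed potato-leaf: (60 − 67.25)² / 67.25 = 0.7816
  green-stemmed cut-leaf: (44 − 67.25)² / 67.25 = 8.0381
  green-stemmed potato-leaf: (79 − 67.25)² / 67.25 = 2.0530
χ² = 5.2277 + 0.7816 + 8.0381 + 2.0530 = 16.1004 ≈ 16.100

16.100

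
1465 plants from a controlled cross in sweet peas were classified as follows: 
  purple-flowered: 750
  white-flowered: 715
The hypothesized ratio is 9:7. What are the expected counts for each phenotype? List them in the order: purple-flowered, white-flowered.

824.0625, 640.9375

Under the 9:7 hypothesis (Σ ratio = 16, N = 1465):
  purple-flowered: 1465 × 9/16 = 824.0625
  white-flowered: 1465 × 7/16 = 640.9375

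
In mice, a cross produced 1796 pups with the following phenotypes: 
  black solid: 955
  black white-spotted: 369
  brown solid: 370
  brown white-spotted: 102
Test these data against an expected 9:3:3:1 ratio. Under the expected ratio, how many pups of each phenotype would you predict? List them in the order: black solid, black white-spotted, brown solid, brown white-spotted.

1010.25, 336.75, 336.75, 112.25

Under the 9:3:3:1 hypothesis (Σ ratio = 16, N = 1796):
  black solid: 1796 × 9/16 = 1010.25
  black white-spotted: 1796 × 3/16 = 336.75
  brown solid: 1796 × 3/16 = 336.75
  brown white-spotted: 1796 × 1/16 = 112.25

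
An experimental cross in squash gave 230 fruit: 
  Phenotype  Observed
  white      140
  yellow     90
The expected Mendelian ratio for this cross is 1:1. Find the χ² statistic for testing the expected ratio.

Expected counts for N = 230 under a 1:1 ratio (total parts = 2):
  white: 230 × 1/2 = 115
  yellow: 230 × 1/2 = 115
χ² = Σ (O − E)² / E
  white: (140 − 115)² / 115 = 5.4348
  yellow: (90 − 115)² / 115 = 5.4348
χ² = 5.4348 + 5.4348 = 10.8696 ≈ 10.870

10.870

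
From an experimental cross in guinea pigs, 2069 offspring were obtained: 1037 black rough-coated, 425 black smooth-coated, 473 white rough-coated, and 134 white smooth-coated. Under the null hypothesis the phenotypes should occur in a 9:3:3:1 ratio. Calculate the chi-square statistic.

36.180

Expected counts for N = 2069 under a 9:3:3:1 ratio (total parts = 16):
  black rough-coated: 2069 × 9/16 = 1163.8125
  black smooth-coated: 2069 × 3/16 = 387.9375
  white rough-coated: 2069 × 3/16 = 387.9375
  white smooth-coated: 2069 × 1/16 = 129.3125
χ² = Σ (O − E)² / E
  black rough-coated: (1037 − 1163.8125)² / 1163.8125 = 13.8179
  black smooth-coated: (425 − 387.9375)² / 387.9375 = 3.5409
  white rough-coated: (473 − 387.9375)² / 387.9375 = 18.6515
  white smooth-coated: (134 − 129.3125)² / 129.3125 = 0.1699
χ² = 13.8179 + 3.5409 + 18.6515 + 0.1699 = 36.1802 ≈ 36.180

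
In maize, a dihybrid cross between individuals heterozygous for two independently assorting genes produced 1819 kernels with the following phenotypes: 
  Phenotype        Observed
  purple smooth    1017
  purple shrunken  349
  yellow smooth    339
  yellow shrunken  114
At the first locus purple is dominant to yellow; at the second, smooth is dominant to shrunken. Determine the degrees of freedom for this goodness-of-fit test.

A dihybrid F₂ with independent assortment and complete dominance at both loci gives a 9:3:3:1 phenotypic ratio.
A goodness-of-fit test with 4 phenotype classes has df = 4 − 1 = 3.

3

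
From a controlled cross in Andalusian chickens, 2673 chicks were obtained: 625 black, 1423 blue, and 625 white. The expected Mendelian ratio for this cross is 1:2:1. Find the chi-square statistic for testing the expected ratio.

11.197

Under the 1:2:1 hypothesis (Σ ratio = 4, N = 2673):
  black: 2673 × 1/4 = 668.25
  blue: 2673 × 2/4 = 1336.5
  white: 2673 × 1/4 = 668.25
χ² = Σ (O − E)² / E
  black: (625 − 668.25)² / 668.25 = 2.7992
  blue: (1423 − 1336.5)² / 1336.5 = 5.5984
  white: (625 − 668.25)² / 668.25 = 2.7992
χ² = 2.7992 + 5.5984 + 2.7992 = 11.1968 ≈ 11.197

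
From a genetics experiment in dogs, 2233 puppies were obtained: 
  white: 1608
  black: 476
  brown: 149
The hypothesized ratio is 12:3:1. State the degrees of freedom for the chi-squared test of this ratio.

A goodness-of-fit test with 3 phenotype classes has df = 3 − 1 = 2.

2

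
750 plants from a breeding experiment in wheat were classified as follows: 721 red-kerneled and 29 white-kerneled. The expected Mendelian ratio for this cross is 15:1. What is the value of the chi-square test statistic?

Under the 15:1 hypothesis (Σ ratio = 16, N = 750):
  red-kerneled: 750 × 15/16 = 703.125
  white-kerneled: 750 × 1/16 = 46.875
χ² = Σ (O − E)² / E
  red-kerneled: (721 − 703.125)² / 703.125 = 0.4544
  white-kerneled: (29 − 46.875)² / 46.875 = 6.8163
χ² = 0.4544 + 6.8163 = 7.2707 ≈ 7.271

7.271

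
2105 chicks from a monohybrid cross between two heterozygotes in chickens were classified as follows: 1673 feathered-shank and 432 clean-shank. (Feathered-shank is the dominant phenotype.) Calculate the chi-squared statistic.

For a monohybrid cross between heterozygotes with complete dominance, the expected phenotypic ratio is 3:1.
The 3:1 ratio has 4 parts, so with N = 2105 the expected counts are:
  feathered-shank: 2105 × 3/4 = 1578.75
  clean-shank: 2105 × 1/4 = 526.25
χ² = Σ (O − E)² / E
  feathered-shank: (1673 − 1578.75)² / 1578.75 = 5.6266
  clean-shank: (432 − 526.25)² / 526.25 = 16.8799
χ² = 5.6266 + 16.8799 = 22.5065 ≈ 22.507

22.507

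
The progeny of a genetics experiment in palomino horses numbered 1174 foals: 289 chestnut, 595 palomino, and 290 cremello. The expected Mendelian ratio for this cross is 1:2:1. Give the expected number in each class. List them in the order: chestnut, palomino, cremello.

293.5, 587, 293.5

Under the 1:2:1 hypothesis (Σ ratio = 4, N = 1174):
  chestnut: 1174 × 1/4 = 293.5
  palomino: 1174 × 2/4 = 587
  cremello: 1174 × 1/4 = 293.5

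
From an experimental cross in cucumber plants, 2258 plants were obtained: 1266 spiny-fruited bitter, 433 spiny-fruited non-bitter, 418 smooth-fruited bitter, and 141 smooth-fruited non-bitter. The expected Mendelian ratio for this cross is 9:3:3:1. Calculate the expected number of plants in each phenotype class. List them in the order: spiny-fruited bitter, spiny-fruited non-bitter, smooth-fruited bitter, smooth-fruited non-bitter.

1270.125, 423.375, 423.375, 141.125

The 9:3:3:1 ratio has 16 parts, so with N = 2258 the expected counts are:
  spiny-fruited bitter: 2258 × 9/16 = 1270.125
  spiny-fruited non-bitter: 2258 × 3/16 = 423.375
  smooth-fruited bitter: 2258 × 3/16 = 423.375
  smooth-fruited non-bitter: 2258 × 1/16 = 141.125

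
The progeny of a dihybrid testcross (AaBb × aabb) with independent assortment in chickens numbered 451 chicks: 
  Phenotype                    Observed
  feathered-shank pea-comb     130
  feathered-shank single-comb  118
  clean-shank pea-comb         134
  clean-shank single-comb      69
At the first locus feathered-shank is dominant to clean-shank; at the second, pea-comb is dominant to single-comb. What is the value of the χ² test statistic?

A dihybrid testcross with independent assortment gives a 1:1:1:1 ratio.
The 1:1:1:1 ratio has 4 parts, so with N = 451 the expected counts are:
  feathered-shank pea-comb: 451 × 1/4 = 112.75
  feathered-shank single-comb: 451 × 1/4 = 112.75
  clean-shank pea-comb: 451 × 1/4 = 112.75
  clean-shank single-comb: 451 × 1/4 = 112.75
χ² = Σ (O − E)² / E
  feathered-shank pea-comb: (130 − 112.75)² / 112.75 = 2.6391
  feathered-shank single-comb: (118 − 112.75)² / 112.75 = 0.2445
  clean-shank pea-comb: (134 − 112.75)² / 112.75 = 4.0050
  clean-shank single-comb: (69 − 112.75)² / 112.75 = 16.9762
χ² = 2.6391 + 0.2445 + 4.0050 + 16.9762 = 23.8648 ≈ 23.865

23.865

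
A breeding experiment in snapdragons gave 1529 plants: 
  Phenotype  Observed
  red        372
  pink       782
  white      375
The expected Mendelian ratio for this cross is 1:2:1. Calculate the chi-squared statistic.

0.813

Expected counts for N = 1529 under a 1:2:1 ratio (total parts = 4):
  red: 1529 × 1/4 = 382.25
  pink: 1529 × 2/4 = 764.5
  white: 1529 × 1/4 = 382.25
χ² = Σ (O − E)² / E
  red: (372 − 382.25)² / 382.25 = 0.2749
  pink: (782 − 764.5)² / 764.5 = 0.4006
  white: (375 − 382.25)² / 382.25 = 0.1375
χ² = 0.2749 + 0.4006 + 0.1375 = 0.813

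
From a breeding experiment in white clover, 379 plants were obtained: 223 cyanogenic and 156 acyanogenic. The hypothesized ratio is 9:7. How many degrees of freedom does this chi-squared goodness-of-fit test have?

A goodness-of-fit test with 2 phenotype classes has df = 2 − 1 = 1.

1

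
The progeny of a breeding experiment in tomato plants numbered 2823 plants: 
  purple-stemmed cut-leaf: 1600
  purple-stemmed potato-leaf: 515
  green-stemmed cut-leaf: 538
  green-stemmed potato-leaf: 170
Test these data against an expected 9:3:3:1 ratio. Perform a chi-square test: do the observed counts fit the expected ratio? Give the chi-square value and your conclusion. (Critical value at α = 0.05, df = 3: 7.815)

0.856; consistent

Expected counts for N = 2823 under a 9:3:3:1 ratio (total parts = 16):
  purple-stemmed cut-leaf: 2823 × 9/16 = 1587.9375
  purple-stemmed potato-leaf: 2823 × 3/16 = 529.3125
  green-stemmed cut-leaf: 2823 × 3/16 = 529.3125
  green-stemmed potato-leaf: 2823 × 1/16 = 176.4375
χ² = Σ (O − E)² / E
  purple-stemmed cut-leaf: (1600 − 1587.9375)² / 1587.9375 = 0.0916
  purple-stemmed potato-leaf: (515 − 529.3125)² / 529.3125 = 0.3870
  green-stemmed cut-leaf: (538 − 529.3125)² / 529.3125 = 0.1426
  green-stemmed potato-leaf: (170 − 176.4375)² / 176.4375 = 0.2349
χ² = 0.0916 + 0.3870 + 0.1426 + 0.2349 = 0.8561 ≈ 0.856
Degrees of freedom = 4 − 1 = 3; critical value at α = 0.05 is 7.815.
Since 0.856 < 7.815, we fail to reject the null hypothesis — the data are consistent with the 9:3:3:1 ratio.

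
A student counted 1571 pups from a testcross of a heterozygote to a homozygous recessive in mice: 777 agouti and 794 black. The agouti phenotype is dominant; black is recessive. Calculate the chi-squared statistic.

A testcross of a heterozygote (Aa × aa) gives a 1:1 phenotypic ratio.
Total ratio parts = 2. Expected numbers out of 1571:
  agouti: 1571 × 1/2 = 785.5
  black: 1571 × 1/2 = 785.5
χ² = Σ (O − E)² / E
  agouti: (777 − 785.5)² / 785.5 = 0.0920
  black: (794 − 785.5)² / 785.5 = 0.0920
χ² = 0.0920 + 0.0920 = 0.184

0.184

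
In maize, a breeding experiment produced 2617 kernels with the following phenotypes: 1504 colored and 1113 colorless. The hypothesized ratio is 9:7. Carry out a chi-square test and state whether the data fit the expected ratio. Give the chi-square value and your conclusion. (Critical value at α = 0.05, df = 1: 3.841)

Under the 9:7 hypothesis (Σ ratio = 16, N = 2617):
  colored: 2617 × 9/16 = 1472.0625
  colorless: 2617 × 7/16 = 1144.9375
χ² = Σ (O − E)² / E
  colored: (1504 − 1472.0625)² / 1472.0625 = 0.6929
  colorless: (1113 − 1144.9375)² / 1144.9375 = 0.8909
χ² = 0.6929 + 0.8909 = 1.5838 ≈ 1.584
Degrees of freedom = 2 − 1 = 1; critical value at α = 0.05 is 3.841.
Since 1.584 < 3.841, we fail to reject the null hypothesis — the data are consistent with the 9:7 ratio.

1.584; consistent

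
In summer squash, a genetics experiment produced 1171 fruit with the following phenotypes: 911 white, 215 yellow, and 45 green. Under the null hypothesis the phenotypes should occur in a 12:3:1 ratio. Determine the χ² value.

12.172

Total ratio parts = 16. Expected numbers out of 1171:
  white: 1171 × 12/16 = 878.25
  yellow: 1171 × 3/16 = 219.5625
  green: 1171 × 1/16 = 73.1875
χ² = Σ (O − E)² / E
  white: (911 − 878.25)² / 878.25 = 1.2212
  yellow: (215 − 219.5625)² / 219.5625 = 0.0948
  green: (45 − 73.1875)² / 73.1875 = 10.8562
χ² = 1.2212 + 0.0948 + 10.8562 = 12.1722 ≈ 12.172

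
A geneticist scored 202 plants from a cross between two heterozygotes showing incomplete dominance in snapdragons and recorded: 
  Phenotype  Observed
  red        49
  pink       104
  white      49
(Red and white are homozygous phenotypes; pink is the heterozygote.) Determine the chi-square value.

0.178

With incomplete dominance, a heterozygote × heterozygote cross gives a 1:2:1 phenotypic ratio.
Expected counts for N = 202 under a 1:2:1 ratio (total parts = 4):
  red: 202 × 1/4 = 50.5
  pink: 202 × 2/4 = 101
  white: 202 × 1/4 = 50.5
χ² = Σ (O − E)² / E
  red: (49 − 50.5)² / 50.5 = 0.0446
  pink: (104 − 101)² / 101 = 0.0891
  white: (49 − 50.5)² / 50.5 = 0.0446
χ² = 0.0446 + 0.0891 + 0.0446 = 0.1783 ≈ 0.178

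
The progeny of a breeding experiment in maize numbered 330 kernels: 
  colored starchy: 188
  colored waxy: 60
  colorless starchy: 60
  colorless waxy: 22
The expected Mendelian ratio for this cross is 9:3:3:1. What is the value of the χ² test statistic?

0.236

Under the 9:3:3:1 hypothesis (Σ ratio = 16, N = 330):
  colored starchy: 330 × 9/16 = 185.625
  colored waxy: 330 × 3/16 = 61.875
  colorless starchy: 330 × 3/16 = 61.875
  colorless waxy: 330 × 1/16 = 20.625
χ² = Σ (O − E)² / E
  colored starchy: (188 − 185.625)² / 185.625 = 0.0304
  colored waxy: (60 − 61.875)² / 61.875 = 0.0568
  colorless starchy: (60 − 61.875)² / 61.875 = 0.0568
  colorless waxy: (22 − 20.625)² / 20.625 = 0.0917
χ² = 0.0304 + 0.0568 + 0.0568 + 0.0917 = 0.2357 ≈ 0.236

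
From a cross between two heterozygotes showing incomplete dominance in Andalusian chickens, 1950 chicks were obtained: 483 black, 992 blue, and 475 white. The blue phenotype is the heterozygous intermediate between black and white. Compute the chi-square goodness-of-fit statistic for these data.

0.658

With incomplete dominance, a heterozygote × heterozygote cross gives a 1:2:1 phenotypic ratio.
Total ratio parts = 4. Expected numbers out of 1950:
  black: 1950 × 1/4 = 487.5
  blue: 1950 × 2/4 = 975
  white: 1950 × 1/4 = 487.5
χ² = Σ (O − E)² / E
  black: (483 − 487.5)² / 487.5 = 0.0415
  blue: (992 − 975)² / 975 = 0.2964
  white: (475 − 487.5)² / 487.5 = 0.3205
χ² = 0.0415 + 0.2964 + 0.3205 = 0.6584 ≈ 0.658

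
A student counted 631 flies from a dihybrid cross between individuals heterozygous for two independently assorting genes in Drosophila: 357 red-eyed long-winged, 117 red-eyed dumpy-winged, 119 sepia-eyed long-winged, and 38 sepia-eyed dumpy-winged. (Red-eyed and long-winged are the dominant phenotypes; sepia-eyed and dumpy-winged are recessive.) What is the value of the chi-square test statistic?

A dihybrid F₂ with independent assortment and complete dominance at both loci gives a 9:3:3:1 phenotypic ratio.
Under the 9:3:3:1 hypothesis (Σ ratio = 16, N = 631):
  red-eyed long-winged: 631 × 9/16 = 354.9375
  red-eyed dumpy-winged: 631 × 3/16 = 118.3125
  sepia-eyed long-winged: 631 × 3/16 = 118.3125
  sepia-eyed dumpy-winged: 631 × 1/16 = 39.4375
χ² = Σ (O − E)² / E
  red-eyed long-winged: (357 − 354.9375)² / 354.9375 = 0.0120
  red-eyed dumpy-winged: (117 − 118.3125)² / 118.3125 = 0.0146
  sepia-eyed long-winged: (119 − 118.3125)² / 118.3125 = 0.0040
  sepia-eyed dumpy-winged: (38 − 39.4375)² / 39.4375 = 0.0524
χ² = 0.0120 + 0.0146 + 0.0040 + 0.0524 = 0.083

0.083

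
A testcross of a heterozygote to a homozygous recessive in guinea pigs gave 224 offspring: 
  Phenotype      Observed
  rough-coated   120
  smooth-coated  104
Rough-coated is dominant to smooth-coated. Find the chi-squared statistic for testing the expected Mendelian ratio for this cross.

1.143

A testcross of a heterozygote (Aa × aa) gives a 1:1 phenotypic ratio.
Expected counts for N = 224 under a 1:1 ratio (total parts = 2):
  rough-coated: 224 × 1/2 = 112
  smooth-coated: 224 × 1/2 = 112
χ² = Σ (O − E)² / E
  rough-coated: (120 − 112)² / 112 = 0.5714
  smooth-coated: (104 − 112)² / 112 = 0.5714
χ² = 0.5714 + 0.5714 = 1.1428 ≈ 1.143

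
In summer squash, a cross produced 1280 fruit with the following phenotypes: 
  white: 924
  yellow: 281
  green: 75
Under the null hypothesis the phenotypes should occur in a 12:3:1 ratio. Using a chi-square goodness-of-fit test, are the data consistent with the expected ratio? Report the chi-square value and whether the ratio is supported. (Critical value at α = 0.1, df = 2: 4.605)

8.667; not consistent

The 12:3:1 ratio has 16 parts, so with N = 1280 the expected counts are:
  white: 1280 × 12/16 = 960
  yellow: 1280 × 3/16 = 240
  green: 1280 × 1/16 = 80
χ² = Σ (O − E)² / E
  white: (924 − 960)² / 960 = 1.3500
  yellow: (281 − 240)² / 240 = 7.0042
  green: (75 − 80)² / 80 = 0.3125
χ² = 1.3500 + 7.0042 + 0.3125 = 8.6667 ≈ 8.667
Degrees of freedom = 3 − 1 = 2; critical value at α = 0.1 is 4.605.
Since 8.667 > 4.605, we reject the null hypothesis — the data do not fit the 12:3:1 ratio.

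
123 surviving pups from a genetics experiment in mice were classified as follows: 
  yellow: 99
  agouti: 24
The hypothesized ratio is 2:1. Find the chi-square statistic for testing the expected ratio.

10.573

Total ratio parts = 3. Expected numbers out of 123:
  yellow: 123 × 2/3 = 82
  agouti: 123 × 1/3 = 41
χ² = Σ (O − E)² / E
  yellow: (99 − 82)² / 82 = 3.5244
  agouti: (24 − 41)² / 41 = 7.0488
χ² = 3.5244 + 7.0488 = 10.5732 ≈ 10.573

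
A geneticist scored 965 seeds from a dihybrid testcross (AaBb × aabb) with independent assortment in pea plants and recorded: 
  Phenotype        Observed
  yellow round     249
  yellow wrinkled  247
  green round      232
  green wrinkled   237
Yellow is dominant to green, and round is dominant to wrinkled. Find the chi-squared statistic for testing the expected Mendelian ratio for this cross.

A dihybrid testcross with independent assortment gives a 1:1:1:1 ratio.
The 1:1:1:1 ratio has 4 parts, so with N = 965 the expected counts are:
  yellow round: 965 × 1/4 = 241.25
  yellow wrinkled: 965 × 1/4 = 241.25
  green round: 965 × 1/4 = 241.25
  green wrinkled: 965 × 1/4 = 241.25
χ² = Σ (O − E)² / E
  yellow round: (249 − 241.25)² / 241.25 = 0.2490
  yellow wrinkled: (247 − 241.25)² / 241.25 = 0.1370
  green round: (232 − 241.25)² / 241.25 = 0.3547
  green wrinkled: (237 − 241.25)² / 241.25 = 0.0749
χ² = 0.2490 + 0.1370 + 0.3547 + 0.0749 = 0.8156 ≈ 0.816

0.816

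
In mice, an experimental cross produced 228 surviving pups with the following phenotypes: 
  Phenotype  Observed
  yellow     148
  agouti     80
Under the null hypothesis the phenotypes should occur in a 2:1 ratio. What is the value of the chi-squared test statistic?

0.316

Total ratio parts = 3. Expected numbers out of 228:
  yellow: 228 × 2/3 = 152
  agouti: 228 × 1/3 = 76
χ² = Σ (O − E)² / E
  yellow: (148 − 152)² / 152 = 0.1053
  agouti: (80 − 76)² / 76 = 0.2105
χ² = 0.1053 + 0.2105 = 0.3158 ≈ 0.316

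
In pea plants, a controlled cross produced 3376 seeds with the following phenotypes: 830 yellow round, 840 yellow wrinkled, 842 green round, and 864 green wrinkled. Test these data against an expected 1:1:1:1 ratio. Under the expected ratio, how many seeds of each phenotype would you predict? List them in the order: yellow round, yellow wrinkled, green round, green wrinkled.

844, 844, 844, 844

Under the 1:1:1:1 hypothesis (Σ ratio = 4, N = 3376):
  yellow round: 3376 × 1/4 = 844
  yellow wrinkled: 3376 × 1/4 = 844
  green round: 3376 × 1/4 = 844
  green wrinkled: 3376 × 1/4 = 844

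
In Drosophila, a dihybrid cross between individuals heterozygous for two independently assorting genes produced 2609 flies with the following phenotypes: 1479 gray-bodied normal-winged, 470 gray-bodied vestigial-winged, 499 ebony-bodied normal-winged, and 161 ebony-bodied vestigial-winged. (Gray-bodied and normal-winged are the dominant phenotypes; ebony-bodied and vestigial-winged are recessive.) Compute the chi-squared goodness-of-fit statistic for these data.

A dihybrid F₂ with independent assortment and complete dominance at both loci gives a 9:3:3:1 phenotypic ratio.
Total ratio parts = 16. Expected numbers out of 2609:
  gray-bodied normal-winged: 2609 × 9/16 = 1467.5625
  gray-bodied vestigial-winged: 2609 × 3/16 = 489.1875
  ebony-bodied normal-winged: 2609 × 3/16 = 489.1875
  ebony-bodied vestigial-winged: 2609 × 1/16 = 163.0625
χ² = Σ (O − E)² / E
  gray-bodied normal-winged: (1479 − 1467.5625)² / 1467.5625 = 0.0891
  gray-bodied vestigial-winged: (470 − 489.1875)² / 489.1875 = 0.7526
  ebony-bodied normal-winged: (499 − 489.1875)² / 489.1875 = 0.1968
  ebony-bodied vestigial-winged: (161 − 163.0625)² / 163.0625 = 0.0261
χ² = 0.0891 + 0.7526 + 0.1968 + 0.0261 = 1.0646 ≈ 1.065

1.065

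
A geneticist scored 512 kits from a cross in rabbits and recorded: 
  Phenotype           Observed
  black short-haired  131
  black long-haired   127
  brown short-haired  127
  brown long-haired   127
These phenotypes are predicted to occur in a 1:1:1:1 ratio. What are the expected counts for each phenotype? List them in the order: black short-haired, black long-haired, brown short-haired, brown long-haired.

Expected counts for N = 512 under a 1:1:1:1 ratio (total parts = 4):
  black short-haired: 512 × 1/4 = 128
  black long-haired: 512 × 1/4 = 128
  brown short-haired: 512 × 1/4 = 128
  brown long-haired: 512 × 1/4 = 128

128, 128, 128, 128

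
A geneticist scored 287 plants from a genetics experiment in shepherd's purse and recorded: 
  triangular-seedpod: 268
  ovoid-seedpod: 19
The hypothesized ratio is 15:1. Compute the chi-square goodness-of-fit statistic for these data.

0.067

Total ratio parts = 16. Expected numbers out of 287:
  triangular-seedpod: 287 × 15/16 = 269.0625
  ovoid-seedpod: 287 × 1/16 = 17.9375
χ² = Σ (O − E)² / E
  triangular-seedpod: (268 − 269.0625)² / 269.0625 = 0.0042
  ovoid-seedpod: (19 − 17.9375)² / 17.9375 = 0.0629
χ² = 0.0042 + 0.0629 = 0.0671 ≈ 0.067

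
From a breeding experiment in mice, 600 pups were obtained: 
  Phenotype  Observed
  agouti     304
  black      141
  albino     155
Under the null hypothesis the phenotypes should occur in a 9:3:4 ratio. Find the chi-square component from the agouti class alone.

The 9:3:4 ratio has 16 parts, so with N = 600 the expected counts are:
  agouti: 600 × 9/16 = 337.5
  black: 600 × 3/16 = 112.5
  albino: 600 × 4/16 = 150
Contribution of agouti: (304 − 337.5)² / 337.5 = 3.3252

3.325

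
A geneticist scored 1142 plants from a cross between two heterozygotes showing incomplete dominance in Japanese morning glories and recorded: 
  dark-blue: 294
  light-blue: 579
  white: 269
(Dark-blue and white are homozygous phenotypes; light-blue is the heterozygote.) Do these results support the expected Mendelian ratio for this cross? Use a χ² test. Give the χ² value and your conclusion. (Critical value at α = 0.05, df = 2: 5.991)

1.319; consistent

With incomplete dominance, a heterozygote × heterozygote cross gives a 1:2:1 phenotypic ratio.
Under the 1:2:1 hypothesis (Σ ratio = 4, N = 1142):
  dark-blue: 1142 × 1/4 = 285.5
  light-blue: 1142 × 2/4 = 571
  white: 1142 × 1/4 = 285.5
χ² = Σ (O − E)² / E
  dark-blue: (294 − 285.5)² / 285.5 = 0.2531
  light-blue: (579 − 571)² / 571 = 0.1121
  white: (269 − 285.5)² / 285.5 = 0.9536
χ² = 0.2531 + 0.1121 + 0.9536 = 1.3188 ≈ 1.319
Degrees of freedom = 3 − 1 = 2; critical value at α = 0.05 is 5.991.
Since 1.319 < 5.991, we fail to reject the null hypothesis — the data are consistent with the 1:2:1 ratio.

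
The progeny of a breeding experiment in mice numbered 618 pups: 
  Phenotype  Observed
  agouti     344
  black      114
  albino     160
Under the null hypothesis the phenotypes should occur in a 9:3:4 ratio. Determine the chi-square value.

The 9:3:4 ratio has 16 parts, so with N = 618 the expected counts are:
  agouti: 618 × 9/16 = 347.625
  black: 618 × 3/16 = 115.875
  albino: 618 × 4/16 = 154.5
χ² = Σ (O − E)² / E
  agouti: (344 − 347.625)² / 347.625 = 0.0378
  black: (114 − 115.875)² / 115.875 = 0.0303
  albino: (160 − 154.5)² / 154.5 = 0.1958
χ² = 0.0378 + 0.0303 + 0.1958 = 0.2639 ≈ 0.264

0.264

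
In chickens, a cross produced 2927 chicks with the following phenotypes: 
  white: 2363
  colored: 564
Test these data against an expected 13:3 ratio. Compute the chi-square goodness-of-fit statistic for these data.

Expected counts for N = 2927 under a 13:3 ratio (total parts = 16):
  white: 2927 × 13/16 = 2378.1875
  colored: 2927 × 3/16 = 548.8125
χ² = Σ (O − E)² / E
  white: (2363 − 2378.1875)² / 2378.1875 = 0.0970
  colored: (564 − 548.8125)² / 548.8125 = 0.4203
χ² = 0.0970 + 0.4203 = 0.5173 ≈ 0.517

0.517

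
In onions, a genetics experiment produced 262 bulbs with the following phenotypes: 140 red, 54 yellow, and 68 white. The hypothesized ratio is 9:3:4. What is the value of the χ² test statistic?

The 9:3:4 ratio has 16 parts, so with N = 262 the expected counts are:
  red: 262 × 9/16 = 147.375
  yellow: 262 × 3/16 = 49.125
  white: 262 × 4/16 = 65.5
χ² = Σ (O − E)² / E
  red: (140 − 147.375)² / 147.375 = 0.3691
  yellow: (54 − 49.125)² / 49.125 = 0.4838
  white: (68 − 65.5)² / 65.5 = 0.0954
χ² = 0.3691 + 0.4838 + 0.0954 = 0.9483 ≈ 0.948

0.948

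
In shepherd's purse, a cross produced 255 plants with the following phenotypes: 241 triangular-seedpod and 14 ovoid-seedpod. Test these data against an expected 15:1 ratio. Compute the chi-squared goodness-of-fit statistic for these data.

0.251

Total ratio parts = 16. Expected numbers out of 255:
  triangular-seedpod: 255 × 15/16 = 239.0625
  ovoid-seedpod: 255 × 1/16 = 15.9375
χ² = Σ (O − E)² / E
  triangular-seedpod: (241 − 239.0625)² / 239.0625 = 0.0157
  ovoid-seedpod: (14 − 15.9375)² / 15.9375 = 0.2355
χ² = 0.0157 + 0.2355 = 0.2512 ≈ 0.251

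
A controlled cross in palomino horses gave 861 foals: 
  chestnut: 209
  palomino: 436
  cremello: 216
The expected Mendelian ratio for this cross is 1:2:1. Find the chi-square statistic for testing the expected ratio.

Under the 1:2:1 hypothesis (Σ ratio = 4, N = 861):
  chestnut: 861 × 1/4 = 215.25
  palomino: 861 × 2/4 = 430.5
  cremello: 861 × 1/4 = 215.25
χ² = Σ (O − E)² / E
  chestnut: (209 − 215.25)² / 215.25 = 0.1815
  palomino: (436 − 430.5)² / 430.5 = 0.0703
  cremello: (216 − 215.25)² / 215.25 = 0.0026
χ² = 0.1815 + 0.0703 + 0.0026 = 0.2544 ≈ 0.254

0.254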